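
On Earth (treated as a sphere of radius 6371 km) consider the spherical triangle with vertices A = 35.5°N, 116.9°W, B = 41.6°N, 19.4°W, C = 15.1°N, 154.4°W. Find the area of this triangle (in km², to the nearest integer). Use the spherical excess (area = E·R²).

Side lengths (central angles): a = 1.9151, b = 0.6843, c = 1.2597 rad; semiperimeter s = 1.9296.
By l'Huilier's theorem, tan(E/4) = √[tan(s/2) tan((s−a)/2) tan((s−b)/2) tan((s−c)/2)], giving spherical excess E = 0.2040 rad.
Area = E·R² = 0.2040 × (6371)² ≈ 8281081 km².

8281081 km²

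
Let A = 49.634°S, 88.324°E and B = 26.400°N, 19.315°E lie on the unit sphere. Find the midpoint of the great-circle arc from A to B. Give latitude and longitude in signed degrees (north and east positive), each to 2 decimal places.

-13.93°, 47.52°

Central angle δ = 1.7021 rad. Interpolating on the sphere with fraction f = 0.5:
P = [sin((1−f)δ)·A + sin(fδ)·B] / sin δ = 0.7585·A + 0.7585·B in Cartesian coordinates,
giving P = (0.6555, 0.7158, -0.2407), i.e. latitude -13.93°, longitude 47.52°.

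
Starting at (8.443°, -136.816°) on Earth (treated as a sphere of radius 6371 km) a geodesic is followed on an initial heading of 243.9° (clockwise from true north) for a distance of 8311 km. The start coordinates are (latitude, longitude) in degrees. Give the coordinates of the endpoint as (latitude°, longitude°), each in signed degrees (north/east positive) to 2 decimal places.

-22.41°, 153.61°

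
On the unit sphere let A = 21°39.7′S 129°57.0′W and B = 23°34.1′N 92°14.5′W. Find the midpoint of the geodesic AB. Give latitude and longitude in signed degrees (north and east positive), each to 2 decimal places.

The central angle between A and B is δ = 1.0165 rad.
With f = 0.5, the slerp weights are sin((1−f)δ)/sin δ = 0.5723 and sin(fδ)/sin δ = 0.5723.
Weighted sum of the unit vectors: (0.5723)·(-0.5968,-0.7125,-0.3691) + (0.5723)·(-0.0359,-0.9159,0.3998) = (-0.3621, -0.9320, 0.0176).
Converting back: φ = atan2(z, √(x²+y²)) = 1.01°, λ = atan2(y, x) = -111.23°.

1.01°, -111.23°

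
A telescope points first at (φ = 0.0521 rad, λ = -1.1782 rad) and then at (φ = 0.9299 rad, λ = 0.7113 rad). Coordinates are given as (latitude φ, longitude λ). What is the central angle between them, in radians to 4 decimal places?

1.7167 rad

In radians: φ₁ = 0.0521, φ₂ = 0.9299, Δλ = 108.260° = 1.8895 rad.
Haversine: a = sin²(Δφ/2) + cos φ₁ cos φ₂ sin²(Δλ/2) = 0.1806 + (0.9986)(0.5979)(0.6567) = 0.57268.
Central angle c = 2·arcsin(√a) = 1.71666 rad.
So the angular separation is 1.7167 rad.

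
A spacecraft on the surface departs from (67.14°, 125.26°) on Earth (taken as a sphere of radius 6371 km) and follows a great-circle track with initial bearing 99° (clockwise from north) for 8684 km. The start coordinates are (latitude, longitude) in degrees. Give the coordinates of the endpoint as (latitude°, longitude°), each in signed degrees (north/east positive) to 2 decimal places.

7.50°, -157.63°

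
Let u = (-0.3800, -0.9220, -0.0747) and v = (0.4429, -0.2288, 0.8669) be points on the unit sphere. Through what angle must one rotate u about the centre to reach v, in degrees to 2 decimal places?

u·v = -0.0221; |u| = 1.0000, |v| = 1.0000.
cos θ = (u·v)/(|u||v|) = -0.0221, so θ = 91.27°.

91.27°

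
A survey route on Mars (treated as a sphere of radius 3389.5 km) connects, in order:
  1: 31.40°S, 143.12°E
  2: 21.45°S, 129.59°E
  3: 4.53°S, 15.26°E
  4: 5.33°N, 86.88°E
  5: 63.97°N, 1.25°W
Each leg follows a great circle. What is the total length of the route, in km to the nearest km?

16738 km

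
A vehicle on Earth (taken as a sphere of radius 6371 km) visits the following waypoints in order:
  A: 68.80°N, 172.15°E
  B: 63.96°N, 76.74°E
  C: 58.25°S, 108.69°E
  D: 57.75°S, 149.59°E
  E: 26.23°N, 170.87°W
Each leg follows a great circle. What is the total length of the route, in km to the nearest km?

Leg A→B: central angle 0.6046 rad, distance 3852.1 km.
Leg B→C: central angle 2.1749 rad, distance 13856.2 km.
Leg C→D: central angle 0.3725 rad, distance 2373.4 km.
Leg D→E: central angle 1.5754 rad, distance 10037.2 km.
Total: 3852.1 + 13856.2 + 2373.4 + 10037.2 ≈ 30119 km.

30119 km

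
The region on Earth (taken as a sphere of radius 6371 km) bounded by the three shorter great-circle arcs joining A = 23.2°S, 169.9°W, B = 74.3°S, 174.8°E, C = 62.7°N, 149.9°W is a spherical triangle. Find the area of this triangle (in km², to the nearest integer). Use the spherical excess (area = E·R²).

4648904 km²

Side lengths (central angles): a = 2.4252, b = 1.5247, c = 0.9031 rad; semiperimeter s = 2.4265.
By l'Huilier's theorem, tan(E/4) = √[tan(s/2) tan((s−a)/2) tan((s−b)/2) tan((s−c)/2)], giving spherical excess E = 0.1145 rad.
Area = E·R² = 0.1145 × (6371)² ≈ 4648904 km².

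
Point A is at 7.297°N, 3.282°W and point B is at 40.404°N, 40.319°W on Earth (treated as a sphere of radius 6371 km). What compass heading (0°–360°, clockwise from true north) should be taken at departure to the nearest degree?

321°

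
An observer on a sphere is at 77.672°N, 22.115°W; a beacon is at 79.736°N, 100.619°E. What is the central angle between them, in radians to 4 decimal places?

In radians: φ₁ = 1.3556, φ₂ = 1.3917, Δλ = 122.734° = 2.1421 rad.
cos c = sin φ₁ sin φ₂ + cos φ₁ cos φ₂ cos Δλ = (0.9769)(0.9840) + (0.2135)(0.1782)(-0.5407) = 0.94074,
so c = arccos(0.94074) = 0.34600 rad.
So the angular separation is 0.3460 rad.

0.3460 rad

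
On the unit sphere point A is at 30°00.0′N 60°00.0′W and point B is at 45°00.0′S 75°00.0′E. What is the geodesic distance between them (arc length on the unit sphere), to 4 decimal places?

In radians: φ₁ = 0.5236, φ₂ = -0.7854, Δλ = 135.000° = 2.3562 rad.
cos c = sin φ₁ sin φ₂ + cos φ₁ cos φ₂ cos Δλ = (0.5000)(-0.7071) + (0.8660)(0.7071)(-0.7071) = -0.78657,
so c = arccos(-0.78657) = 2.47602 rad.
On the unit sphere the arc length equals the central angle: 2.4760.

2.4760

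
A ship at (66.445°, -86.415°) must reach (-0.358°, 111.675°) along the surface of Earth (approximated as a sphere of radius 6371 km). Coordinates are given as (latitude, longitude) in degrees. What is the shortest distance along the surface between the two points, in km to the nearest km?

12530 km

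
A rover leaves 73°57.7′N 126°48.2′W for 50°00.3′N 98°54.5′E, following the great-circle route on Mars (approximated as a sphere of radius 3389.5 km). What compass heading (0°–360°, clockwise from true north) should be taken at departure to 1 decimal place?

324.4°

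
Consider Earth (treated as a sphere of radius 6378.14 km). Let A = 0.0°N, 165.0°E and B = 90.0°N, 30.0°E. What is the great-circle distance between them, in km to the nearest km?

In radians: φ₁ = 0.0000, φ₂ = 1.5708, Δλ = -135.000° = -2.3562 rad.
cos c = sin φ₁ sin φ₂ + cos φ₁ cos φ₂ cos Δλ = (0.0000)(1.0000) + (1.0000)(0.0000)(-0.7071) = 0.00000,
so c = arccos(0.00000) = 1.57080 rad.
Distance = R·c = 6378.14 × 1.5708 ≈ 10019 km.

10019 km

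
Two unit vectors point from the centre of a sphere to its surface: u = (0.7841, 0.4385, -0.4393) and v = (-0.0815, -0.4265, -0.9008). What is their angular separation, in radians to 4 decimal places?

u·v = 0.1448; |u| = 1.0000, |v| = 1.0000.
cos θ = (u·v)/(|u||v|) = 0.1448, so θ = 1.4255 rad.

1.4255 rad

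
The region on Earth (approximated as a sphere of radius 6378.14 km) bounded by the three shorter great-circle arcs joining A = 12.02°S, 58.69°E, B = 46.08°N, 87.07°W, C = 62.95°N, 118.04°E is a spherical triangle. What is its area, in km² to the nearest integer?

Side lengths (central angles): a = 1.2069, b = 1.5295, c = 2.3615 rad; semiperimeter s = 2.5490.
By l'Huilier's theorem, tan(E/4) = √[tan(s/2) tan((s−a)/2) tan((s−b)/2) tan((s−c)/2)], giving spherical excess E = 1.4164 rad.
Area = E·R² = 1.4164 × (6378.14)² ≈ 57619491 km².

57619491 km²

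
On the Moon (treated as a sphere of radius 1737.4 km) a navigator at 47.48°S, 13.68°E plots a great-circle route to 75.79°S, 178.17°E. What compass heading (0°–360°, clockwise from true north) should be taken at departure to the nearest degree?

175°

With φ₁ = -0.8287, φ₂ = -1.3228, Δλ = 2.8709 rad, the forward-azimuth formula gives
θ = atan2( sin Δλ cos φ₂ , cos φ₁ sin φ₂ − sin φ₁ cos φ₂ cos Δλ ) = atan2(0.0656, -0.8295) = 175.48°.
So the initial bearing is 175°.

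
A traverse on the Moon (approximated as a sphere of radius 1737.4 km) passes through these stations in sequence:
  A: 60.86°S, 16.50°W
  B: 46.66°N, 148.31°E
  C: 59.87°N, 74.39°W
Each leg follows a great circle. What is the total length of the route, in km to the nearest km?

7011 km

Leg A→B: central angle 2.8499 rad, distance 4951.5 km.
Leg B→C: central angle 1.1855 rad, distance 2059.7 km.
Total: 4951.5 + 2059.7 ≈ 7011 km.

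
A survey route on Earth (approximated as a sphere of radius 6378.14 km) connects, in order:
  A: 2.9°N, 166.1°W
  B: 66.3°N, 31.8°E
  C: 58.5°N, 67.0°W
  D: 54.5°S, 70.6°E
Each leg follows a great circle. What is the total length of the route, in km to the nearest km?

Leg A→B: central angle 1.9131 rad, distance 12202.1 km.
Leg B→C: central angle 0.7248 rad, distance 4623.2 km.
Leg C→D: central angle 2.7343 rad, distance 17439.9 km.
Total: 12202.1 + 4623.2 + 17439.9 ≈ 34265 km.

34265 km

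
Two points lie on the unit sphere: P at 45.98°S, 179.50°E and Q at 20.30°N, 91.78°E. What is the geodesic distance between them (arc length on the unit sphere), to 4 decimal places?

1.7963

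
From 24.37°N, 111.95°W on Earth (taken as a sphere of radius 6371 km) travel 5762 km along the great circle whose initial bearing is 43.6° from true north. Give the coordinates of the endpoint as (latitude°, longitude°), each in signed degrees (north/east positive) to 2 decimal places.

50.68°, -53.14°

Angular distance δ = d/R = 5762/6371 = 0.90441 rad; initial bearing θ = 0.7610 rad.
sin φ₂ = sin φ₁ cos δ + cos φ₁ sin δ cos θ = (0.4126)(0.6181) + (0.9109)(0.7861)(0.7242) = 0.7736, so φ₂ = 50.68°.
Δλ = atan2(sin θ sin δ cos φ₁, cos δ − sin φ₁ sin φ₂) = atan2(0.4938, 0.2989) = 58.809°.
λ₂ = -111.950° + 58.809° = -53.14°.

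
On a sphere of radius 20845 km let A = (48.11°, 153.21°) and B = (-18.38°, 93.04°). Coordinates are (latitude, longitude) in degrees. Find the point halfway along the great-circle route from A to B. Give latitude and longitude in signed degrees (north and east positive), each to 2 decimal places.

The central angle between A and B is δ = 1.4902 rad.
With f = 0.5, the slerp weights are sin((1−f)δ)/sin δ = 0.6803 and sin(fδ)/sin δ = 0.6803.
Weighted sum of the unit vectors: (0.6803)·(-0.5960,0.3009,0.7444) + (0.6803)·(-0.0503,0.9477,-0.3153) = (-0.4397, 0.8494, 0.2919).
Converting back: φ = atan2(z, √(x²+y²)) = 16.97°, λ = atan2(y, x) = 117.37°.

16.97°, 117.37°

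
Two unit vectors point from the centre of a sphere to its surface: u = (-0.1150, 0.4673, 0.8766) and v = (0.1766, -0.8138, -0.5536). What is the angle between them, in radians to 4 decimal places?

u·v = -0.8859; |u| = 1.0000, |v| = 1.0000.
cos θ = (u·v)/(|u||v|) = -0.8859, so θ = 2.6592 rad.

2.6592 rad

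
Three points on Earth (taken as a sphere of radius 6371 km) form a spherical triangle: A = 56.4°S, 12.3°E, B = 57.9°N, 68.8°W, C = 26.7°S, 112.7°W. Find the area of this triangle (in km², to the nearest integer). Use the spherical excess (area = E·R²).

Side lengths (central angles): a = 1.6094, b = 1.4800, c = 2.2917 rad; semiperimeter s = 2.6905.
By l'Huilier's theorem, tan(E/4) = √[tan(s/2) tan((s−a)/2) tan((s−b)/2) tan((s−c)/2)], giving spherical excess E = 2.1759 rad.
Area = E·R² = 2.1759 × (6371)² ≈ 88317471 km².

88317471 km²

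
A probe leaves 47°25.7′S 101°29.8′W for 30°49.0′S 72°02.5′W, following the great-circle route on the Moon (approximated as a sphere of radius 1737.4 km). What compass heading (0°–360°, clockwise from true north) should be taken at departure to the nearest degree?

64°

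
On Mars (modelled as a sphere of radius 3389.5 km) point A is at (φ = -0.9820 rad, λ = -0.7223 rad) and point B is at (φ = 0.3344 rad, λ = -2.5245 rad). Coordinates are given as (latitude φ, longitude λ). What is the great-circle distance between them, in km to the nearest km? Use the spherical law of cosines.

Let φ₁ = -0.9820 rad, φ₂ = 0.3344 rad, and Δλ = -1.8022 rad.
cos c = sin φ₁ sin φ₂ + cos φ₁ cos φ₂ cos Δλ = (-0.8316)(0.3282) + (0.5554)(0.9446)(-0.2293) = -0.39325,
so c = arccos(-0.39325) = 1.97496 rad.
Distance = R·c = 3389.5 × 1.9750 ≈ 6694 km.

6694 km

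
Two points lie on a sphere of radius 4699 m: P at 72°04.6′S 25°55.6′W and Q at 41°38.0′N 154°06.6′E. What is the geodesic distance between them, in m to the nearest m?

In radians: φ₁ = -1.2580, φ₂ = 0.7266, Δλ = -179.963° = -3.1410 rad.
cos c = sin φ₁ sin φ₂ + cos φ₁ cos φ₂ cos Δλ = (-0.9515)(0.6644) + (0.3077)(0.7474)(-1.0000) = -0.86213,
so c = arccos(-0.86213) = 2.61026 rad.
Distance = R·c = 4699 × 2.6103 ≈ 12266 m.

12266 m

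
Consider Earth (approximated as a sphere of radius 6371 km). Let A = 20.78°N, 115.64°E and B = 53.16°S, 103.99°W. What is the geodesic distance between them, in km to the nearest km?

15089 km

Let φ₁ = 0.3627 rad, φ₂ = -0.9278 rad, and Δλ = 2.4499 rad.
cos c = sin φ₁ sin φ₂ + cos φ₁ cos φ₂ cos Δλ = (0.3548)(-0.8003) + (0.9349)(0.5996)(-0.7702) = -0.71568,
so c = arccos(-0.71568) = 2.36840 rad.
Distance = R·c = 6371 × 2.3684 ≈ 15089 km.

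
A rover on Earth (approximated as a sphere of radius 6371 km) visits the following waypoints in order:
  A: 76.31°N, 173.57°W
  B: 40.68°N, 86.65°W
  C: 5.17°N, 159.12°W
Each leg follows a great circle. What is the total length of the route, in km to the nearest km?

13716 km

Leg A→B: central angle 0.8724 rad, distance 5558.3 km.
Leg B→C: central angle 1.2805 rad, distance 8158.1 km.
Total: 5558.3 + 8158.1 ≈ 13716 km.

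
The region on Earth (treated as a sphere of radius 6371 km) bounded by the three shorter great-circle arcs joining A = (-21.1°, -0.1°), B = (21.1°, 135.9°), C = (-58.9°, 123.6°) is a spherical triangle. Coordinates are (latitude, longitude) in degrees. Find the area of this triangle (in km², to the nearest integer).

Side lengths (central angles): a = 1.4075, b = 1.5299, c = 2.4275 rad; semiperimeter s = 2.6825.
By l'Huilier's theorem, tan(E/4) = √[tan(s/2) tan((s−a)/2) tan((s−b)/2) tan((s−c)/2)], giving spherical excess E = 1.8985 rad.
Area = E·R² = 1.8985 × (6371)² ≈ 77057572 km².

77057572 km²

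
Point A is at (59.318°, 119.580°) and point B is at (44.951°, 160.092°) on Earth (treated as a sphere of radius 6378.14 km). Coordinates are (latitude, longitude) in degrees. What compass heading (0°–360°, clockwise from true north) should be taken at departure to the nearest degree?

103°

With φ₁ = 1.0353, φ₂ = 0.7845, Δλ = 0.7071 rad, the forward-azimuth formula gives
θ = atan2( sin Δλ cos φ₂ , cos φ₁ sin φ₂ − sin φ₁ cos φ₂ cos Δλ ) = atan2(0.4597, -0.1022) = 102.54°.
So the initial bearing is 103°.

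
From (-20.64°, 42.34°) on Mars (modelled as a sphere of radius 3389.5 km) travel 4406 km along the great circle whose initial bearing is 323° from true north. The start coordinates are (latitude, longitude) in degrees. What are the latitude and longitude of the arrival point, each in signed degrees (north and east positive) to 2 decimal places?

38.74°, -5.68°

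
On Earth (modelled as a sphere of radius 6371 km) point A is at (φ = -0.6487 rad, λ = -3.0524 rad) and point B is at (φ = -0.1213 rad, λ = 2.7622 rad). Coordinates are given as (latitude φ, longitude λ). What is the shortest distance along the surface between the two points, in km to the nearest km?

4319 km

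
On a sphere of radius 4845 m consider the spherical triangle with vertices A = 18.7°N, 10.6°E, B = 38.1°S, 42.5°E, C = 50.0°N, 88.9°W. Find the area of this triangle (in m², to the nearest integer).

Side lengths (central angles): a = 2.5102, b = 1.4252, c = 1.1208 rad; semiperimeter s = 2.5281.
By l'Huilier's theorem, tan(E/4) = √[tan(s/2) tan((s−a)/2) tan((s−b)/2) tan((s−c)/2)], giving spherical excess E = 0.4832 rad.
Area = E·R² = 0.4832 × (4845)² ≈ 11341917 m².

11341917 m²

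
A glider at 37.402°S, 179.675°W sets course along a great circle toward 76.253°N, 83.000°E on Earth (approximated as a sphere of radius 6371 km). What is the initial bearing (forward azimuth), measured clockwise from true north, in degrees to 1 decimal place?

342.6°

Δλ = -97.325° = -1.6986 rad.
y = sin Δλ · cos φ₂ = (-0.9918)(0.2376) = -0.2357
x = cos φ₁ sin φ₂ − sin φ₁ cos φ₂ cos Δλ = (0.7944)(0.9714) − (-0.6074)(0.2376)(-0.1275) = 0.7532
θ = atan2(y, x) = -17.38°; adding 360° gives 342.6°.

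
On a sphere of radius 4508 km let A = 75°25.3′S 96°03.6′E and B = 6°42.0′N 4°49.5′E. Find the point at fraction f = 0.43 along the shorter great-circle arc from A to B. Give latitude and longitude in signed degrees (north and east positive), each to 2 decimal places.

Central angle δ = 1.6894 rad. Interpolating on the sphere with fraction f = 0.43:
P = [sin((1−f)δ)·A + sin(fδ)·B] / sin δ = 0.8267·A + 0.6689·B in Cartesian coordinates,
giving P = (0.6400, 0.2628, -0.7220), i.e. latitude -46.22°, longitude 22.32°.

-46.22°, 22.32°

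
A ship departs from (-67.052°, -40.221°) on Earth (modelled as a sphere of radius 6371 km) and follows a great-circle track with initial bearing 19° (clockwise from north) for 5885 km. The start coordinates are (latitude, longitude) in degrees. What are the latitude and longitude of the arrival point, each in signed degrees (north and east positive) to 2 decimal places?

-15.13°, -24.61°

Angular distance δ = d/R = 5885/6371 = 0.92372 rad; initial bearing θ = 0.3316 rad.
sin φ₂ = sin φ₁ cos δ + cos φ₁ sin δ cos θ = (-0.9209)(0.6029) + (0.3899)(0.7978)(0.9455) = -0.2610, so φ₂ = -15.13°.
Δλ = atan2(sin θ sin δ cos φ₁, cos δ − sin φ₁ sin φ₂) = atan2(0.1013, 0.3625) = 15.610°.
λ₂ = -40.221° + 15.610° = -24.61°.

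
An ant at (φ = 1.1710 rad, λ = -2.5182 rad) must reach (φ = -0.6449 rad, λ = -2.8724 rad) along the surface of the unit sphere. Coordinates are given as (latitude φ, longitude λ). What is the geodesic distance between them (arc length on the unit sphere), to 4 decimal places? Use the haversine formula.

1.8359

With latitudes φ₁ = 67.093°, φ₂ = -36.950° and longitude difference Δλ = -20.294°:
Haversine: a = sin²(Δφ/2) + cos φ₁ cos φ₂ sin²(Δλ/2) = 0.6213 + (0.3892)(0.7992)(0.0310) = 0.63098.
Central angle c = 2·arcsin(√a) = 1.83586 rad.
On the unit sphere the arc length equals the central angle: 1.8359.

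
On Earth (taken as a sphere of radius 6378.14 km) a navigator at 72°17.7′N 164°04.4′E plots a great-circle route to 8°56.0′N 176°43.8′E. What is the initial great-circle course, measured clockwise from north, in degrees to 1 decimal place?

Δλ = 12.657° = 0.2209 rad.
y = sin Δλ · cos φ₂ = (0.2191)(0.9879) = 0.2165
x = cos φ₁ sin φ₂ − sin φ₁ cos φ₂ cos Δλ = (0.3041)(0.1553) − (0.9526)(0.9879)(0.9757) = -0.8710
θ = atan2(y, x) = 166.04°, so the bearing is 166.0°.

166.0°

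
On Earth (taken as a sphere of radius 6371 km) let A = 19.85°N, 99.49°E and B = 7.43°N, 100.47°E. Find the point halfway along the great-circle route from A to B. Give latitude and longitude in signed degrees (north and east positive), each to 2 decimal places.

The central angle between A and B is δ = 0.2174 rad.
With f = 0.5, the slerp weights are sin((1−f)δ)/sin δ = 0.5030 and sin(fδ)/sin δ = 0.5030.
Weighted sum of the unit vectors: (0.5030)·(-0.1551,0.9277,0.3396) + (0.5030)·(-0.1802,0.9751,0.1293) = (-0.1686, 0.9571, 0.2358).
Converting back: φ = atan2(z, √(x²+y²)) = 13.64°, λ = atan2(y, x) = 99.99°.

13.64°, 99.99°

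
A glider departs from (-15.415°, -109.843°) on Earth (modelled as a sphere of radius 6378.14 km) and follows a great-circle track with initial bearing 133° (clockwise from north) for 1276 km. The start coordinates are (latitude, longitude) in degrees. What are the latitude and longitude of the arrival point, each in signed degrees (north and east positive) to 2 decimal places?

Angular distance δ = d/R = 1276/6378.14 = 0.20006 rad; initial bearing θ = 2.3213 rad.
sin φ₂ = sin φ₁ cos δ + cos φ₁ sin δ cos θ = (-0.2658)(0.9801) + (0.9640)(0.1987)(-0.6820) = -0.3912, so φ₂ = -23.03°.
Δλ = atan2(sin θ sin δ cos φ₁, cos δ − sin φ₁ sin φ₂) = atan2(0.1401, 0.8761) = 9.086°.
λ₂ = -109.843° + 9.086° = -100.76°.

-23.03°, -100.76°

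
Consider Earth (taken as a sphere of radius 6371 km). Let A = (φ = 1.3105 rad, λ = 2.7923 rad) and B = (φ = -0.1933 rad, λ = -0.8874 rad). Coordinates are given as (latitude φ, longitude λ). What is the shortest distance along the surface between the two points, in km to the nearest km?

12647 km

With latitudes φ₁ = 75.086°, φ₂ = -11.075° and longitude difference Δλ = 149.169°:
cos c = sin φ₁ sin φ₂ + cos φ₁ cos φ₂ cos Δλ = (0.9663)(-0.1921) + (0.2574)(0.9814)(-0.8587) = -0.40251,
so c = arccos(-0.40251) = 1.98505 rad.
Distance = R·c = 6371 × 1.9851 ≈ 12647 km.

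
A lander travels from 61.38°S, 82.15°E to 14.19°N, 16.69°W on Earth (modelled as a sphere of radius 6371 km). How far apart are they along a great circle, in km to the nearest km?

Let φ₁ = -1.0713 rad, φ₂ = 0.2477 rad, and Δλ = -1.7251 rad.
cos c = sin φ₁ sin φ₂ + cos φ₁ cos φ₂ cos Δλ = (-0.8778)(0.2451) + (0.4790)(0.9695)(-0.1537) = -0.28655,
so c = arccos(-0.28655) = 1.86142 rad.
Distance = R·c = 6371 × 1.8614 ≈ 11859 km.

11859 km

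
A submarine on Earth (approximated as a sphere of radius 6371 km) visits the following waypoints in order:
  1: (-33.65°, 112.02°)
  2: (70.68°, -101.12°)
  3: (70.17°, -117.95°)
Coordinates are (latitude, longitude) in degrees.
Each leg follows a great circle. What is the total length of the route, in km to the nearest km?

16072 km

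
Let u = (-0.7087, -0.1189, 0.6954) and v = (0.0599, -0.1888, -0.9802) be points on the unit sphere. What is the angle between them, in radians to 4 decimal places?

u·v = -0.7016; |u| = 1.0000, |v| = 1.0000.
cos θ = (u·v)/(|u||v|) = -0.7016, so θ = 2.3485 rad.

2.3485 rad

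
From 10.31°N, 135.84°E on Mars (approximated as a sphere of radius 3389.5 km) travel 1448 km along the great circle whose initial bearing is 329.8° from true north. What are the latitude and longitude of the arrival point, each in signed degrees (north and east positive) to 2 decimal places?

Angular distance δ = d/R = 1448/3389.5 = 0.42720 rad; initial bearing θ = 5.7561 rad.
sin φ₂ = sin φ₁ cos δ + cos φ₁ sin δ cos θ = (0.1790)(0.9101) + (0.9839)(0.4143)(0.8643) = 0.5152, so φ₂ = 31.01°.
Δλ = atan2(sin θ sin δ cos φ₁, cos δ − sin φ₁ sin φ₂) = atan2(-0.2050, 0.8179) = -14.074°.
λ₂ = 135.840° − 14.074° = 121.77°.

31.01°, 121.77°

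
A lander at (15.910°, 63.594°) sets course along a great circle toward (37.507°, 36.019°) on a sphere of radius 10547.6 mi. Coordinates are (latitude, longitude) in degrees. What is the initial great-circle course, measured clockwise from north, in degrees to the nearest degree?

317°

With φ₁ = 0.2777, φ₂ = 0.6546, Δλ = -0.4813 rad, the forward-azimuth formula gives
θ = atan2( sin Δλ cos φ₂ , cos φ₁ sin φ₂ − sin φ₁ cos φ₂ cos Δλ ) = atan2(-0.3672, 0.3928) = -43.07°.
Adding 360° brings this into [0°, 360°): 317°.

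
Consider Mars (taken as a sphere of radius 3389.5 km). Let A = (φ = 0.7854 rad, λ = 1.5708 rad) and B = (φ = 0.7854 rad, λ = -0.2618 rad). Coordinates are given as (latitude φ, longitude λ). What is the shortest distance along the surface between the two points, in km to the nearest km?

4037 km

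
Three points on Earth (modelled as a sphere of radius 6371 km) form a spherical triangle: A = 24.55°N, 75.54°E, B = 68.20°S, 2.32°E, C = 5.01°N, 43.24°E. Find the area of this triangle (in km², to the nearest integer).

Side lengths (central angles): a = 1.3710, b = 0.6398, c = 1.8632 rad; semiperimeter s = 1.9370.
By l'Huilier's theorem, tan(E/4) = √[tan(s/2) tan((s−a)/2) tan((s−b)/2) tan((s−c)/2)], giving spherical excess E = 0.4335 rad.
Area = E·R² = 0.4335 × (6371)² ≈ 17597395 km².

17597395 km²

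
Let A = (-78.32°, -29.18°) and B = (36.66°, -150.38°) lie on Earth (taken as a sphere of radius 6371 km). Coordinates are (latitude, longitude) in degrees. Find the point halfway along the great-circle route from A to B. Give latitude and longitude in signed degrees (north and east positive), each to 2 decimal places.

The central angle between A and B is δ = 2.3034 rad.
With f = 0.5, the slerp weights are sin((1−f)δ)/sin δ = 1.2287 and sin(fδ)/sin δ = 1.2287.
Weighted sum of the unit vectors: (1.2287)·(0.1768,-0.0987,-0.9793) + (1.2287)·(-0.6974,-0.3965,0.5971) = (-0.6397, -0.6085, -0.4697).
Converting back: φ = atan2(z, √(x²+y²)) = -28.01°, λ = atan2(y, x) = -136.43°.

-28.01°, -136.43°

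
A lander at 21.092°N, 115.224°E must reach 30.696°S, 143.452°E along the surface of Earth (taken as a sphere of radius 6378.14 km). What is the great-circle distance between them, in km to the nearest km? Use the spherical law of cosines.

6507 km

With latitudes φ₁ = 21.092°, φ₂ = -30.696° and longitude difference Δλ = 28.228°:
cos c = sin φ₁ sin φ₂ + cos φ₁ cos φ₂ cos Δλ = (0.3599)(-0.5105) + (0.9330)(0.8599)(0.8811) = 0.52316,
so c = arccos(0.52316) = 1.02024 rad.
Distance = R·c = 6378.14 × 1.0202 ≈ 6507 km.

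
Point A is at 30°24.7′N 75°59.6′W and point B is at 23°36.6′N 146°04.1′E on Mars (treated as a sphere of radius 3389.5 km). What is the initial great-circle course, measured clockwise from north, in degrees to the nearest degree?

318°

With φ₁ = 0.5308, φ₂ = 0.4121, Δλ = -2.4075 rad, the forward-azimuth formula gives
θ = atan2( sin Δλ cos φ₂ , cos φ₁ sin φ₂ − sin φ₁ cos φ₂ cos Δλ ) = atan2(-0.6139, 0.6898) = -41.67°.
Adding 360° brings this into [0°, 360°): 318°.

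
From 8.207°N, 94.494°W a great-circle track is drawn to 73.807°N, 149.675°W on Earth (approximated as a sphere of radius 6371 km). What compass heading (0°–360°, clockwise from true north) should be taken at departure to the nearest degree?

346°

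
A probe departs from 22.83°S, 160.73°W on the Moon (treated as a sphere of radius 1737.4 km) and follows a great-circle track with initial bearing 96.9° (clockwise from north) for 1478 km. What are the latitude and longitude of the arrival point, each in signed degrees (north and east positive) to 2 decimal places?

Angular distance δ = d/R = 1478/1737.4 = 0.85070 rad; initial bearing θ = 1.6912 rad.
sin φ₂ = sin φ₁ cos δ + cos φ₁ sin δ cos θ = (-0.3880)(0.6595) + (0.9217)(0.7517)(-0.1201) = -0.3391, so φ₂ = -19.82°.
Δλ = atan2(sin θ sin δ cos φ₁, cos δ − sin φ₁ sin φ₂) = atan2(0.6878, 0.5279) = 52.495°.
λ₂ = -160.730° + 52.495° = -108.24°.

-19.82°, -108.24°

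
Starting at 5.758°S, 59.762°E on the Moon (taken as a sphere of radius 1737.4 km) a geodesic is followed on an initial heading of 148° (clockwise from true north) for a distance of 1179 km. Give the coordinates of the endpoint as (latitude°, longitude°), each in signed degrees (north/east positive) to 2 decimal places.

Angular distance δ = d/R = 1179/1737.4 = 0.67860 rad; initial bearing θ = 2.5831 rad.
sin φ₂ = sin φ₁ cos δ + cos φ₁ sin δ cos θ = (-0.1003)(0.7785) + (0.9950)(0.6277)(-0.8480) = -0.6077, so φ₂ = -37.43°.
Δλ = atan2(sin θ sin δ cos φ₁, cos δ − sin φ₁ sin φ₂) = atan2(0.3310, 0.7175) = 24.763°.
λ₂ = 59.762° + 24.763° = 84.52°.

-37.43°, 84.52°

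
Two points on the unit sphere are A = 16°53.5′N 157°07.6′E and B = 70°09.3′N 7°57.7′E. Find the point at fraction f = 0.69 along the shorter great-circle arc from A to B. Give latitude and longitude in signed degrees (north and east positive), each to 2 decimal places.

75.79°, 118.24°

Central angle δ = 1.5764 rad. Interpolating on the sphere with fraction f = 0.69:
P = [sin((1−f)δ)·A + sin(fδ)·B] / sin δ = 0.4695·A + 0.8856·B in Cartesian coordinates,
giving P = (-0.1162, 0.2162, 0.9694), i.e. latitude 75.79°, longitude 118.24°.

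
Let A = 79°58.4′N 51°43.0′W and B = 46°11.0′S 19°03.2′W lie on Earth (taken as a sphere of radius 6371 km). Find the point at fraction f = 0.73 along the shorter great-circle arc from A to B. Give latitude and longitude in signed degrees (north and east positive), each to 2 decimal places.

-11.91°, -22.98°

Central angle δ = 2.2257 rad. Interpolating on the sphere with fraction f = 0.73:
P = [sin((1−f)δ)·A + sin(fδ)·B] / sin δ = 0.7129·A + 1.2590·B in Cartesian coordinates,
giving P = (0.9008, -0.3820, -0.2064), i.e. latitude -11.91°, longitude -22.98°.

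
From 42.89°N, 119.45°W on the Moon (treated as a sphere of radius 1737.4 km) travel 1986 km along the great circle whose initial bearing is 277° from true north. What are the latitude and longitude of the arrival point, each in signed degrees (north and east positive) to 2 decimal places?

21.32°, 164.74°

Angular distance δ = d/R = 1986/1737.4 = 1.14309 rad; initial bearing θ = 4.8346 rad.
sin φ₂ = sin φ₁ cos δ + cos φ₁ sin δ cos θ = (0.6806)(0.4148) + (0.7327)(0.9099)(0.1219) = 0.3635, so φ₂ = 21.32°.
Δλ = atan2(sin θ sin δ cos φ₁, cos δ − sin φ₁ sin φ₂) = atan2(-0.6617, 0.1674) = -75.806°.
λ₂ = -119.450° − 75.806° = -195.26° → 164.74° after wrapping to (−180°, 180°].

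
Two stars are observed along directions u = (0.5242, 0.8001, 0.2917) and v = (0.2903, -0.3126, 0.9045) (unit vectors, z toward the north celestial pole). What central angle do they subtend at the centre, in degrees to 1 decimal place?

u·v = 0.1659; |u| = 1.0000, |v| = 1.0001.
cos θ = (u·v)/(|u||v|) = 0.1659, so θ = 80.5°.

80.5°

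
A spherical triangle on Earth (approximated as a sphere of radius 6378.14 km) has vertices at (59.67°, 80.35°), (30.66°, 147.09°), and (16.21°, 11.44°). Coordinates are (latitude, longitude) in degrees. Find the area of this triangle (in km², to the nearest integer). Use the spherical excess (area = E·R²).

Side lengths (central angles): a = 2.0357, b = 1.1424, c = 0.9126 rad; semiperimeter s = 2.0453.
By l'Huilier's theorem, tan(E/4) = √[tan(s/2) tan((s−a)/2) tan((s−b)/2) tan((s−c)/2)], giving spherical excess E = 0.1973 rad.
Area = E·R² = 0.1973 × (6378.14)² ≈ 8026812 km².

8026812 km²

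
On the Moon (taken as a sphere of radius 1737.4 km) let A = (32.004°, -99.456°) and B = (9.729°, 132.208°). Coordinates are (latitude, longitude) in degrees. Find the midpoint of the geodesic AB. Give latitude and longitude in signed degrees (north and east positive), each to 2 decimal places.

40.84°, -172.44°

The central angle between A and B is δ = 2.0140 rad.
With f = 0.5, the slerp weights are sin((1−f)δ)/sin δ = 0.9357 and sin(fδ)/sin δ = 0.9357.
Weighted sum of the unit vectors: (0.9357)·(-0.1393,-0.8365,0.5300) + (0.9357)·(-0.6622,0.7301,0.1690) = (-0.7499, -0.0996, 0.6540).
Converting back: φ = atan2(z, √(x²+y²)) = 40.84°, λ = atan2(y, x) = -172.44°.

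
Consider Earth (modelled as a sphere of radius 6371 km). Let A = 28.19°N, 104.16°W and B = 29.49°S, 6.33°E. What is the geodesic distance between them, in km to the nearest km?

13351 km

With latitudes φ₁ = 28.190°, φ₂ = -29.490° and longitude difference Δλ = 110.490°:
Haversine: a = sin²(Δφ/2) + cos φ₁ cos φ₂ sin²(Δλ/2) = 0.2327 + (0.8814)(0.8704)(0.6750) = 0.75055.
Central angle c = 2·arcsin(√a) = 2.09567 rad.
Distance = R·c = 6371 × 2.0957 ≈ 13351 km.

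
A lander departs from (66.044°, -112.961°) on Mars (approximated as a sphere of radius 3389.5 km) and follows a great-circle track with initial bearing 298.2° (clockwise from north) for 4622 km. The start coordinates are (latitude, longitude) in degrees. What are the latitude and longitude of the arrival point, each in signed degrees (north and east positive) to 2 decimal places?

22.07°, 135.58°

Angular distance δ = d/R = 4622/3389.5 = 1.36362 rad; initial bearing θ = 5.2046 rad.
sin φ₂ = sin φ₁ cos δ + cos φ₁ sin δ cos θ = (0.9139)(0.2057) + (0.4060)(0.9786)(0.4726) = 0.3757, so φ₂ = 22.07°.
Δλ = atan2(sin θ sin δ cos φ₁, cos δ − sin φ₁ sin φ₂) = atan2(-0.3502, -0.1377) = -111.463°.
λ₂ = -112.961° − 111.463° = -224.42° → 135.58° after wrapping to (−180°, 180°].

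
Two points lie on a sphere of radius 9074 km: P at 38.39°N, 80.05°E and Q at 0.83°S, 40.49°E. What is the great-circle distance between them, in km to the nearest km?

8468 km

With latitudes φ₁ = 38.390°, φ₂ = -0.830° and longitude difference Δλ = -39.560°:
cos c = sin φ₁ sin φ₂ + cos φ₁ cos φ₂ cos Δλ = (0.6210)(-0.0145) + (0.7838)(0.9999)(0.7710) = 0.59522,
so c = arccos(0.59522) = 0.93326 rad.
Distance = R·c = 9074 × 0.9333 ≈ 8468 km.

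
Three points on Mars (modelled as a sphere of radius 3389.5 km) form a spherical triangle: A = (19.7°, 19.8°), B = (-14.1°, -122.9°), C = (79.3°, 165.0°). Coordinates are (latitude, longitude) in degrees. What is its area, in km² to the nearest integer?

Side lengths (central angles): a = 1.7559, b = 1.3820, c = 2.5123 rad; semiperimeter s = 2.8251.
By l'Huilier's theorem, tan(E/4) = √[tan(s/2) tan((s−a)/2) tan((s−b)/2) tan((s−c)/2)], giving spherical excess E = 2.4894 rad.
Area = E·R² = 2.4894 × (3389.5)² ≈ 28599619 km².

28599619 km²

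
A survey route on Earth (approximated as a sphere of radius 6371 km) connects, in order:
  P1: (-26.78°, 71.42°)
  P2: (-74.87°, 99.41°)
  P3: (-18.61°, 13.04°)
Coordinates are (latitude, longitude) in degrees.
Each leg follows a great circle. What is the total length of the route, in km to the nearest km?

13484 km

Leg P1→P2: central angle 0.8754 rad, distance 5577.0 km.
Leg P2→P3: central angle 1.2411 rad, distance 7907.3 km.
Total: 5577.0 + 7907.3 ≈ 13484 km.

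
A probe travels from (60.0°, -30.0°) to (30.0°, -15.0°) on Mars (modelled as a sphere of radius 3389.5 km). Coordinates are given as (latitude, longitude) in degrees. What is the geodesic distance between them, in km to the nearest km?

1872 km

In radians: φ₁ = 1.0472, φ₂ = 0.5236, Δλ = 15.000° = 0.2618 rad.
cos c = sin φ₁ sin φ₂ + cos φ₁ cos φ₂ cos Δλ = (0.8660)(0.5000) + (0.5000)(0.8660)(0.9659) = 0.85127,
so c = arccos(0.85127) = 0.55239 rad.
Distance = R·c = 3389.5 × 0.5524 ≈ 1872 km.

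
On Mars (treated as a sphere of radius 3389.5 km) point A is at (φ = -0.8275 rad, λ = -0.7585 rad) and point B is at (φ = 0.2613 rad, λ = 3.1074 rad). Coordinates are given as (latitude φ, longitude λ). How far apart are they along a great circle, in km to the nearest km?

With latitudes φ₁ = -47.412°, φ₂ = 14.971° and longitude difference Δλ = -138.500°:
cos c = sin φ₁ sin φ₂ + cos φ₁ cos φ₂ cos Δλ = (-0.7362)(0.2583) + (0.6767)(0.9661)(-0.7490) = -0.67983,
so c = arccos(-0.67983) = 2.31832 rad.
Distance = R·c = 3389.5 × 2.3183 ≈ 7858 km.

7858 km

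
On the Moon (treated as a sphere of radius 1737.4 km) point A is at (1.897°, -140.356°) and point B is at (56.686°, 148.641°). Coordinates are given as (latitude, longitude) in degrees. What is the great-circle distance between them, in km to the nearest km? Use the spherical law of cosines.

In radians: φ₁ = 0.0331, φ₂ = 0.9894, Δλ = -71.003° = -1.2392 rad.
cos c = sin φ₁ sin φ₂ + cos φ₁ cos φ₂ cos Δλ = (0.0331)(0.8357) + (0.9995)(0.5492)(0.3255) = 0.20635,
so c = arccos(0.20635) = 1.36295 rad.
Distance = R·c = 1737.4 × 1.3630 ≈ 2368 km.

2368 km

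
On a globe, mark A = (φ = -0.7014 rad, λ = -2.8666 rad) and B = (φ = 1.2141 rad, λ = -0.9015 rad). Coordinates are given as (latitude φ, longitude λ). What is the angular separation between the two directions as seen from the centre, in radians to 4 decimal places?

With latitudes φ₁ = -40.187°, φ₂ = 69.563° and longitude difference Δλ = 112.592°:
cos c = sin φ₁ sin φ₂ + cos φ₁ cos φ₂ cos Δλ = (-0.6453)(0.9371) + (0.7639)(0.3492)(-0.3842) = -0.70715,
so c = arccos(-0.70715) = 2.35625 rad.
So the angular separation is 2.3563 rad.

2.3563 rad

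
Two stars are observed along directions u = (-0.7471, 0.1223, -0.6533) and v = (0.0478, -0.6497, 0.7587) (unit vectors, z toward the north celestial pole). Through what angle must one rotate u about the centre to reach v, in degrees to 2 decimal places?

127.65°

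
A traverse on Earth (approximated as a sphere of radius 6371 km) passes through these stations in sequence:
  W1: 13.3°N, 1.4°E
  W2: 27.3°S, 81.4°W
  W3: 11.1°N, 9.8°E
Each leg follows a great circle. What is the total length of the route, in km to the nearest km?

20677 km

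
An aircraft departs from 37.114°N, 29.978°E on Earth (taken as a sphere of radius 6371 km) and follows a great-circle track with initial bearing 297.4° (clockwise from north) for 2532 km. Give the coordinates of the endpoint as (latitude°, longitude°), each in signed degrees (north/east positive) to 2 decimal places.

44.30°, 1.28°

Angular distance δ = d/R = 2532/6371 = 0.39743 rad; initial bearing θ = 5.1906 rad.
sin φ₂ = sin φ₁ cos δ + cos φ₁ sin δ cos θ = (0.6034)(0.9221) + (0.7974)(0.3870)(0.4602) = 0.6984, so φ₂ = 44.30°.
Δλ = atan2(sin θ sin δ cos φ₁, cos δ − sin φ₁ sin φ₂) = atan2(-0.2740, 0.5006) = -28.694°.
λ₂ = 29.978° − 28.694° = 1.28°.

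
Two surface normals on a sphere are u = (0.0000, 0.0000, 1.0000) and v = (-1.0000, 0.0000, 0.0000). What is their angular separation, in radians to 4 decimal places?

u·v = 0.0000; |u| = 1.0000, |v| = 1.0000.
cos θ = (u·v)/(|u||v|) = 0.0000, so θ = 1.5708 rad.

1.5708 rad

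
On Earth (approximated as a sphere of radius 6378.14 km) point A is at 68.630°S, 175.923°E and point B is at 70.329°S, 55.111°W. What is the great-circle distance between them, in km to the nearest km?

4107 km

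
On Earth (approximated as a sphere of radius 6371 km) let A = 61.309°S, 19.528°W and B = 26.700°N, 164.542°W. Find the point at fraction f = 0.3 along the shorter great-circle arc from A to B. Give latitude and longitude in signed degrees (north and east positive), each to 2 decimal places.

The central angle between A and B is δ = 2.4121 rad.
With f = 0.3, the slerp weights are sin((1−f)δ)/sin δ = 1.4901 and sin(fδ)/sin δ = 0.9935.
Weighted sum of the unit vectors: (1.4901)·(0.4525,-0.1605,-0.8772) + (0.9935)·(-0.8611,-0.2381,0.4493) = (-0.1812, -0.4757, -0.8607).
Converting back: φ = atan2(z, √(x²+y²)) = -59.40°, λ = atan2(y, x) = -110.86°.

-59.40°, -110.86°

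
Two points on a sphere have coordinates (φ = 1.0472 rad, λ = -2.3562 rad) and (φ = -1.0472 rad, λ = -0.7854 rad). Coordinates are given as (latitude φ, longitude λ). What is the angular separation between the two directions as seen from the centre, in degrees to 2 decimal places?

138.59°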